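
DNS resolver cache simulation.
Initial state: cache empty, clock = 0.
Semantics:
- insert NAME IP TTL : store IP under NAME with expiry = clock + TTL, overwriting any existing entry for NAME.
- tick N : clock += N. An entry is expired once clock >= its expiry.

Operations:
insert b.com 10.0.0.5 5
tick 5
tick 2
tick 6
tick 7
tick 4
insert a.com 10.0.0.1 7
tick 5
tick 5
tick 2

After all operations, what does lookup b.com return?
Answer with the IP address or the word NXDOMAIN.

Answer: NXDOMAIN

Derivation:
Op 1: insert b.com -> 10.0.0.5 (expiry=0+5=5). clock=0
Op 2: tick 5 -> clock=5. purged={b.com}
Op 3: tick 2 -> clock=7.
Op 4: tick 6 -> clock=13.
Op 5: tick 7 -> clock=20.
Op 6: tick 4 -> clock=24.
Op 7: insert a.com -> 10.0.0.1 (expiry=24+7=31). clock=24
Op 8: tick 5 -> clock=29.
Op 9: tick 5 -> clock=34. purged={a.com}
Op 10: tick 2 -> clock=36.
lookup b.com: not in cache (expired or never inserted)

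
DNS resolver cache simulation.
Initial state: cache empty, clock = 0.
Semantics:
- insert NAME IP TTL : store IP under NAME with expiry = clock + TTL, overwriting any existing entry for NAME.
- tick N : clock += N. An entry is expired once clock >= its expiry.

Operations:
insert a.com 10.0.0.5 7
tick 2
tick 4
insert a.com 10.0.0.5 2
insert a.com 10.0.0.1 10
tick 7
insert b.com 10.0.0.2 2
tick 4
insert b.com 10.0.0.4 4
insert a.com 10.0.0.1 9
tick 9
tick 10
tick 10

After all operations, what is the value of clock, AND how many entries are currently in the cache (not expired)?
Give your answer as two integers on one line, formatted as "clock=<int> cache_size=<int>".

Op 1: insert a.com -> 10.0.0.5 (expiry=0+7=7). clock=0
Op 2: tick 2 -> clock=2.
Op 3: tick 4 -> clock=6.
Op 4: insert a.com -> 10.0.0.5 (expiry=6+2=8). clock=6
Op 5: insert a.com -> 10.0.0.1 (expiry=6+10=16). clock=6
Op 6: tick 7 -> clock=13.
Op 7: insert b.com -> 10.0.0.2 (expiry=13+2=15). clock=13
Op 8: tick 4 -> clock=17. purged={a.com,b.com}
Op 9: insert b.com -> 10.0.0.4 (expiry=17+4=21). clock=17
Op 10: insert a.com -> 10.0.0.1 (expiry=17+9=26). clock=17
Op 11: tick 9 -> clock=26. purged={a.com,b.com}
Op 12: tick 10 -> clock=36.
Op 13: tick 10 -> clock=46.
Final clock = 46
Final cache (unexpired): {} -> size=0

Answer: clock=46 cache_size=0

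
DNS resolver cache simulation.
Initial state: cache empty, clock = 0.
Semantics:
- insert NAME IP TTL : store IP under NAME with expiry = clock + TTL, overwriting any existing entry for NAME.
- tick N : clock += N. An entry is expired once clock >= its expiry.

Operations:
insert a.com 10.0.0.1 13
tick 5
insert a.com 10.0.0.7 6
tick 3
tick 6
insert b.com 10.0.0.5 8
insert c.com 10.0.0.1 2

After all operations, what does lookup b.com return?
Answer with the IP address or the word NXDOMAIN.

Answer: 10.0.0.5

Derivation:
Op 1: insert a.com -> 10.0.0.1 (expiry=0+13=13). clock=0
Op 2: tick 5 -> clock=5.
Op 3: insert a.com -> 10.0.0.7 (expiry=5+6=11). clock=5
Op 4: tick 3 -> clock=8.
Op 5: tick 6 -> clock=14. purged={a.com}
Op 6: insert b.com -> 10.0.0.5 (expiry=14+8=22). clock=14
Op 7: insert c.com -> 10.0.0.1 (expiry=14+2=16). clock=14
lookup b.com: present, ip=10.0.0.5 expiry=22 > clock=14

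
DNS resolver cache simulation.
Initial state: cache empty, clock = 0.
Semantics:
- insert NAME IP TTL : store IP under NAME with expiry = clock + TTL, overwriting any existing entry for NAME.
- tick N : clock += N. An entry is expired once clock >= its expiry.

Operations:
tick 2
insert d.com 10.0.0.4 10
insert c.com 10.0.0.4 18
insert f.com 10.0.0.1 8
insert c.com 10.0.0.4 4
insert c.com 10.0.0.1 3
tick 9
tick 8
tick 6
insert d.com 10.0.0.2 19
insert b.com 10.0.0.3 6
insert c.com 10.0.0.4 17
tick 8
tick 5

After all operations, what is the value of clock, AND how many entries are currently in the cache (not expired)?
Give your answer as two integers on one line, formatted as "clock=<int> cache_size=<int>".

Answer: clock=38 cache_size=2

Derivation:
Op 1: tick 2 -> clock=2.
Op 2: insert d.com -> 10.0.0.4 (expiry=2+10=12). clock=2
Op 3: insert c.com -> 10.0.0.4 (expiry=2+18=20). clock=2
Op 4: insert f.com -> 10.0.0.1 (expiry=2+8=10). clock=2
Op 5: insert c.com -> 10.0.0.4 (expiry=2+4=6). clock=2
Op 6: insert c.com -> 10.0.0.1 (expiry=2+3=5). clock=2
Op 7: tick 9 -> clock=11. purged={c.com,f.com}
Op 8: tick 8 -> clock=19. purged={d.com}
Op 9: tick 6 -> clock=25.
Op 10: insert d.com -> 10.0.0.2 (expiry=25+19=44). clock=25
Op 11: insert b.com -> 10.0.0.3 (expiry=25+6=31). clock=25
Op 12: insert c.com -> 10.0.0.4 (expiry=25+17=42). clock=25
Op 13: tick 8 -> clock=33. purged={b.com}
Op 14: tick 5 -> clock=38.
Final clock = 38
Final cache (unexpired): {c.com,d.com} -> size=2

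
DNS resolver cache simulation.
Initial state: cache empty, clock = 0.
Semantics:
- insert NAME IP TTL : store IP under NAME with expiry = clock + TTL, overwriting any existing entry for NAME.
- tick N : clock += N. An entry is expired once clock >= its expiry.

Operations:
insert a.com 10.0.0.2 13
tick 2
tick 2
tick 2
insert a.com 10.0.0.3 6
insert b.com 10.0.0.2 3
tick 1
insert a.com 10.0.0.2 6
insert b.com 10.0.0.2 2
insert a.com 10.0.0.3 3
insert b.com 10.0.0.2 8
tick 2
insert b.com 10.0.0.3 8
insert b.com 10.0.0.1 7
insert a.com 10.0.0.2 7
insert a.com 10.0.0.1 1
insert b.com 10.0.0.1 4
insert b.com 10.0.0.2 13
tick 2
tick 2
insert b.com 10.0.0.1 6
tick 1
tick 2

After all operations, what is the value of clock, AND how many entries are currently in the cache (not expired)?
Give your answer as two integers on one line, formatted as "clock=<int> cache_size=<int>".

Op 1: insert a.com -> 10.0.0.2 (expiry=0+13=13). clock=0
Op 2: tick 2 -> clock=2.
Op 3: tick 2 -> clock=4.
Op 4: tick 2 -> clock=6.
Op 5: insert a.com -> 10.0.0.3 (expiry=6+6=12). clock=6
Op 6: insert b.com -> 10.0.0.2 (expiry=6+3=9). clock=6
Op 7: tick 1 -> clock=7.
Op 8: insert a.com -> 10.0.0.2 (expiry=7+6=13). clock=7
Op 9: insert b.com -> 10.0.0.2 (expiry=7+2=9). clock=7
Op 10: insert a.com -> 10.0.0.3 (expiry=7+3=10). clock=7
Op 11: insert b.com -> 10.0.0.2 (expiry=7+8=15). clock=7
Op 12: tick 2 -> clock=9.
Op 13: insert b.com -> 10.0.0.3 (expiry=9+8=17). clock=9
Op 14: insert b.com -> 10.0.0.1 (expiry=9+7=16). clock=9
Op 15: insert a.com -> 10.0.0.2 (expiry=9+7=16). clock=9
Op 16: insert a.com -> 10.0.0.1 (expiry=9+1=10). clock=9
Op 17: insert b.com -> 10.0.0.1 (expiry=9+4=13). clock=9
Op 18: insert b.com -> 10.0.0.2 (expiry=9+13=22). clock=9
Op 19: tick 2 -> clock=11. purged={a.com}
Op 20: tick 2 -> clock=13.
Op 21: insert b.com -> 10.0.0.1 (expiry=13+6=19). clock=13
Op 22: tick 1 -> clock=14.
Op 23: tick 2 -> clock=16.
Final clock = 16
Final cache (unexpired): {b.com} -> size=1

Answer: clock=16 cache_size=1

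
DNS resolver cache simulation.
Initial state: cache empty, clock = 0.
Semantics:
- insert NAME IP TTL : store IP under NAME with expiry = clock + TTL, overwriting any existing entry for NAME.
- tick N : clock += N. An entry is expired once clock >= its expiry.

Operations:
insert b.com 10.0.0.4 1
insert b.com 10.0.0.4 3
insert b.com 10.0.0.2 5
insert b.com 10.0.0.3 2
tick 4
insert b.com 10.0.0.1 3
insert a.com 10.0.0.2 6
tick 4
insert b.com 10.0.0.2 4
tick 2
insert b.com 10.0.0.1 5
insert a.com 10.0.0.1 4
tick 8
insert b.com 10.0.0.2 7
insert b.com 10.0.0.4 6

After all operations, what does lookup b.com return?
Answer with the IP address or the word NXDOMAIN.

Op 1: insert b.com -> 10.0.0.4 (expiry=0+1=1). clock=0
Op 2: insert b.com -> 10.0.0.4 (expiry=0+3=3). clock=0
Op 3: insert b.com -> 10.0.0.2 (expiry=0+5=5). clock=0
Op 4: insert b.com -> 10.0.0.3 (expiry=0+2=2). clock=0
Op 5: tick 4 -> clock=4. purged={b.com}
Op 6: insert b.com -> 10.0.0.1 (expiry=4+3=7). clock=4
Op 7: insert a.com -> 10.0.0.2 (expiry=4+6=10). clock=4
Op 8: tick 4 -> clock=8. purged={b.com}
Op 9: insert b.com -> 10.0.0.2 (expiry=8+4=12). clock=8
Op 10: tick 2 -> clock=10. purged={a.com}
Op 11: insert b.com -> 10.0.0.1 (expiry=10+5=15). clock=10
Op 12: insert a.com -> 10.0.0.1 (expiry=10+4=14). clock=10
Op 13: tick 8 -> clock=18. purged={a.com,b.com}
Op 14: insert b.com -> 10.0.0.2 (expiry=18+7=25). clock=18
Op 15: insert b.com -> 10.0.0.4 (expiry=18+6=24). clock=18
lookup b.com: present, ip=10.0.0.4 expiry=24 > clock=18

Answer: 10.0.0.4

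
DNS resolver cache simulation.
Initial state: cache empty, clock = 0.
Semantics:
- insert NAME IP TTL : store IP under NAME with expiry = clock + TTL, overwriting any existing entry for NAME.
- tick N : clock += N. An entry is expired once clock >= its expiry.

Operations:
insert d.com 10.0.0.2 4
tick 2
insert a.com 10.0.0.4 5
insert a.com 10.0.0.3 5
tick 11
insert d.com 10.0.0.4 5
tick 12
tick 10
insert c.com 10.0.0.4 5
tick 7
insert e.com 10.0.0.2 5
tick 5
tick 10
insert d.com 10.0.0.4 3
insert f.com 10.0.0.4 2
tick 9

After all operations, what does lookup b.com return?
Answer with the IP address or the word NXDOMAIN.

Op 1: insert d.com -> 10.0.0.2 (expiry=0+4=4). clock=0
Op 2: tick 2 -> clock=2.
Op 3: insert a.com -> 10.0.0.4 (expiry=2+5=7). clock=2
Op 4: insert a.com -> 10.0.0.3 (expiry=2+5=7). clock=2
Op 5: tick 11 -> clock=13. purged={a.com,d.com}
Op 6: insert d.com -> 10.0.0.4 (expiry=13+5=18). clock=13
Op 7: tick 12 -> clock=25. purged={d.com}
Op 8: tick 10 -> clock=35.
Op 9: insert c.com -> 10.0.0.4 (expiry=35+5=40). clock=35
Op 10: tick 7 -> clock=42. purged={c.com}
Op 11: insert e.com -> 10.0.0.2 (expiry=42+5=47). clock=42
Op 12: tick 5 -> clock=47. purged={e.com}
Op 13: tick 10 -> clock=57.
Op 14: insert d.com -> 10.0.0.4 (expiry=57+3=60). clock=57
Op 15: insert f.com -> 10.0.0.4 (expiry=57+2=59). clock=57
Op 16: tick 9 -> clock=66. purged={d.com,f.com}
lookup b.com: not in cache (expired or never inserted)

Answer: NXDOMAIN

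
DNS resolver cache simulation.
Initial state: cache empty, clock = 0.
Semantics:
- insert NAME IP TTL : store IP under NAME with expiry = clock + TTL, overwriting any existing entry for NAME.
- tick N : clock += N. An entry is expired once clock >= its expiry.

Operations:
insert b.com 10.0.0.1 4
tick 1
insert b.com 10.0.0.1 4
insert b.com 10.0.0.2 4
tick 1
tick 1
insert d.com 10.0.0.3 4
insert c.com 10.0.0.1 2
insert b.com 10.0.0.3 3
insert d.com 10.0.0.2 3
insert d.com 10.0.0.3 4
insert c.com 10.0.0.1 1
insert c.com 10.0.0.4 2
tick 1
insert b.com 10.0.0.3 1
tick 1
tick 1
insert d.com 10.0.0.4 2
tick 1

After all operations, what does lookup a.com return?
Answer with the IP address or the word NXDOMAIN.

Answer: NXDOMAIN

Derivation:
Op 1: insert b.com -> 10.0.0.1 (expiry=0+4=4). clock=0
Op 2: tick 1 -> clock=1.
Op 3: insert b.com -> 10.0.0.1 (expiry=1+4=5). clock=1
Op 4: insert b.com -> 10.0.0.2 (expiry=1+4=5). clock=1
Op 5: tick 1 -> clock=2.
Op 6: tick 1 -> clock=3.
Op 7: insert d.com -> 10.0.0.3 (expiry=3+4=7). clock=3
Op 8: insert c.com -> 10.0.0.1 (expiry=3+2=5). clock=3
Op 9: insert b.com -> 10.0.0.3 (expiry=3+3=6). clock=3
Op 10: insert d.com -> 10.0.0.2 (expiry=3+3=6). clock=3
Op 11: insert d.com -> 10.0.0.3 (expiry=3+4=7). clock=3
Op 12: insert c.com -> 10.0.0.1 (expiry=3+1=4). clock=3
Op 13: insert c.com -> 10.0.0.4 (expiry=3+2=5). clock=3
Op 14: tick 1 -> clock=4.
Op 15: insert b.com -> 10.0.0.3 (expiry=4+1=5). clock=4
Op 16: tick 1 -> clock=5. purged={b.com,c.com}
Op 17: tick 1 -> clock=6.
Op 18: insert d.com -> 10.0.0.4 (expiry=6+2=8). clock=6
Op 19: tick 1 -> clock=7.
lookup a.com: not in cache (expired or never inserted)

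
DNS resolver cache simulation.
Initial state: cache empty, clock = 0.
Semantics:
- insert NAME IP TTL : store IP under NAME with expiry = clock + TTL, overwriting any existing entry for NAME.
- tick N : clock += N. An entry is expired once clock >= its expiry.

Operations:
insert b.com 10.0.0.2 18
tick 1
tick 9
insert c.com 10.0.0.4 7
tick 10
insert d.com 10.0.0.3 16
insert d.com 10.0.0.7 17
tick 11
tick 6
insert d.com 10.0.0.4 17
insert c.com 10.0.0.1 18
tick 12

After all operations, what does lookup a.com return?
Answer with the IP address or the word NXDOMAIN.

Answer: NXDOMAIN

Derivation:
Op 1: insert b.com -> 10.0.0.2 (expiry=0+18=18). clock=0
Op 2: tick 1 -> clock=1.
Op 3: tick 9 -> clock=10.
Op 4: insert c.com -> 10.0.0.4 (expiry=10+7=17). clock=10
Op 5: tick 10 -> clock=20. purged={b.com,c.com}
Op 6: insert d.com -> 10.0.0.3 (expiry=20+16=36). clock=20
Op 7: insert d.com -> 10.0.0.7 (expiry=20+17=37). clock=20
Op 8: tick 11 -> clock=31.
Op 9: tick 6 -> clock=37. purged={d.com}
Op 10: insert d.com -> 10.0.0.4 (expiry=37+17=54). clock=37
Op 11: insert c.com -> 10.0.0.1 (expiry=37+18=55). clock=37
Op 12: tick 12 -> clock=49.
lookup a.com: not in cache (expired or never inserted)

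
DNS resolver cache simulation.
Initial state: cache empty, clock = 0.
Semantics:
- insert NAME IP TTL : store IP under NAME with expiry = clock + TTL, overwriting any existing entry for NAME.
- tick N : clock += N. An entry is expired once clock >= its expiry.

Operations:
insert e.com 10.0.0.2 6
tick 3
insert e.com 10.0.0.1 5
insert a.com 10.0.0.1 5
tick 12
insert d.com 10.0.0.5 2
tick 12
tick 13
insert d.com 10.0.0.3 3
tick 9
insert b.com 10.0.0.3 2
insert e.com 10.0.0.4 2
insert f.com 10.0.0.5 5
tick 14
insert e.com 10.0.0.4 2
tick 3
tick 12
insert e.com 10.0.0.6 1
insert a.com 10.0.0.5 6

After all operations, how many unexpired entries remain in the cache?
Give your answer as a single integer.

Answer: 2

Derivation:
Op 1: insert e.com -> 10.0.0.2 (expiry=0+6=6). clock=0
Op 2: tick 3 -> clock=3.
Op 3: insert e.com -> 10.0.0.1 (expiry=3+5=8). clock=3
Op 4: insert a.com -> 10.0.0.1 (expiry=3+5=8). clock=3
Op 5: tick 12 -> clock=15. purged={a.com,e.com}
Op 6: insert d.com -> 10.0.0.5 (expiry=15+2=17). clock=15
Op 7: tick 12 -> clock=27. purged={d.com}
Op 8: tick 13 -> clock=40.
Op 9: insert d.com -> 10.0.0.3 (expiry=40+3=43). clock=40
Op 10: tick 9 -> clock=49. purged={d.com}
Op 11: insert b.com -> 10.0.0.3 (expiry=49+2=51). clock=49
Op 12: insert e.com -> 10.0.0.4 (expiry=49+2=51). clock=49
Op 13: insert f.com -> 10.0.0.5 (expiry=49+5=54). clock=49
Op 14: tick 14 -> clock=63. purged={b.com,e.com,f.com}
Op 15: insert e.com -> 10.0.0.4 (expiry=63+2=65). clock=63
Op 16: tick 3 -> clock=66. purged={e.com}
Op 17: tick 12 -> clock=78.
Op 18: insert e.com -> 10.0.0.6 (expiry=78+1=79). clock=78
Op 19: insert a.com -> 10.0.0.5 (expiry=78+6=84). clock=78
Final cache (unexpired): {a.com,e.com} -> size=2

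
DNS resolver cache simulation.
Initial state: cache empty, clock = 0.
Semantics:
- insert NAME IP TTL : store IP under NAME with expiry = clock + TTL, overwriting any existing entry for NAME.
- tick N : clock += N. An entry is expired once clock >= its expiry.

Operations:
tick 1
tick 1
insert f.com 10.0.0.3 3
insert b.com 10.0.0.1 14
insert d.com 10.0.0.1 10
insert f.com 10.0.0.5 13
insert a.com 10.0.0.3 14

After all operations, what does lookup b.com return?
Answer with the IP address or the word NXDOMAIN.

Answer: 10.0.0.1

Derivation:
Op 1: tick 1 -> clock=1.
Op 2: tick 1 -> clock=2.
Op 3: insert f.com -> 10.0.0.3 (expiry=2+3=5). clock=2
Op 4: insert b.com -> 10.0.0.1 (expiry=2+14=16). clock=2
Op 5: insert d.com -> 10.0.0.1 (expiry=2+10=12). clock=2
Op 6: insert f.com -> 10.0.0.5 (expiry=2+13=15). clock=2
Op 7: insert a.com -> 10.0.0.3 (expiry=2+14=16). clock=2
lookup b.com: present, ip=10.0.0.1 expiry=16 > clock=2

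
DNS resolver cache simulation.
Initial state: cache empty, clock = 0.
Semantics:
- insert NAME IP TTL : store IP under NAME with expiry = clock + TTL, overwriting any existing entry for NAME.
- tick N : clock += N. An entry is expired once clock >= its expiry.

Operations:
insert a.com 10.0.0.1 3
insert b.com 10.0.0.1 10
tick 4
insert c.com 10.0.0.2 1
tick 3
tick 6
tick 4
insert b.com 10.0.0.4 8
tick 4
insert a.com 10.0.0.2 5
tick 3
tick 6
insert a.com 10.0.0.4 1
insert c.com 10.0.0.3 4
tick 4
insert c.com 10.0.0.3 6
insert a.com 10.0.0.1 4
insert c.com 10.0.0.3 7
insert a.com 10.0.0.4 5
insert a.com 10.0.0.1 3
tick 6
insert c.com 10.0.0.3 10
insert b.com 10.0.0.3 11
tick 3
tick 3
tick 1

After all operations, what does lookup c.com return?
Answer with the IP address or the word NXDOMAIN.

Answer: 10.0.0.3

Derivation:
Op 1: insert a.com -> 10.0.0.1 (expiry=0+3=3). clock=0
Op 2: insert b.com -> 10.0.0.1 (expiry=0+10=10). clock=0
Op 3: tick 4 -> clock=4. purged={a.com}
Op 4: insert c.com -> 10.0.0.2 (expiry=4+1=5). clock=4
Op 5: tick 3 -> clock=7. purged={c.com}
Op 6: tick 6 -> clock=13. purged={b.com}
Op 7: tick 4 -> clock=17.
Op 8: insert b.com -> 10.0.0.4 (expiry=17+8=25). clock=17
Op 9: tick 4 -> clock=21.
Op 10: insert a.com -> 10.0.0.2 (expiry=21+5=26). clock=21
Op 11: tick 3 -> clock=24.
Op 12: tick 6 -> clock=30. purged={a.com,b.com}
Op 13: insert a.com -> 10.0.0.4 (expiry=30+1=31). clock=30
Op 14: insert c.com -> 10.0.0.3 (expiry=30+4=34). clock=30
Op 15: tick 4 -> clock=34. purged={a.com,c.com}
Op 16: insert c.com -> 10.0.0.3 (expiry=34+6=40). clock=34
Op 17: insert a.com -> 10.0.0.1 (expiry=34+4=38). clock=34
Op 18: insert c.com -> 10.0.0.3 (expiry=34+7=41). clock=34
Op 19: insert a.com -> 10.0.0.4 (expiry=34+5=39). clock=34
Op 20: insert a.com -> 10.0.0.1 (expiry=34+3=37). clock=34
Op 21: tick 6 -> clock=40. purged={a.com}
Op 22: insert c.com -> 10.0.0.3 (expiry=40+10=50). clock=40
Op 23: insert b.com -> 10.0.0.3 (expiry=40+11=51). clock=40
Op 24: tick 3 -> clock=43.
Op 25: tick 3 -> clock=46.
Op 26: tick 1 -> clock=47.
lookup c.com: present, ip=10.0.0.3 expiry=50 > clock=47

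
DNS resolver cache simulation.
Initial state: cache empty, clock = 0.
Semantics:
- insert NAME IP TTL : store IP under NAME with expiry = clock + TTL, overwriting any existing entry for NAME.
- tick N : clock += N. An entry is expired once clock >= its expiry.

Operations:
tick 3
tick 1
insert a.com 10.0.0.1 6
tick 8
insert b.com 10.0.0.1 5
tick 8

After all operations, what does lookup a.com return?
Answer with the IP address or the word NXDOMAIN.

Answer: NXDOMAIN

Derivation:
Op 1: tick 3 -> clock=3.
Op 2: tick 1 -> clock=4.
Op 3: insert a.com -> 10.0.0.1 (expiry=4+6=10). clock=4
Op 4: tick 8 -> clock=12. purged={a.com}
Op 5: insert b.com -> 10.0.0.1 (expiry=12+5=17). clock=12
Op 6: tick 8 -> clock=20. purged={b.com}
lookup a.com: not in cache (expired or never inserted)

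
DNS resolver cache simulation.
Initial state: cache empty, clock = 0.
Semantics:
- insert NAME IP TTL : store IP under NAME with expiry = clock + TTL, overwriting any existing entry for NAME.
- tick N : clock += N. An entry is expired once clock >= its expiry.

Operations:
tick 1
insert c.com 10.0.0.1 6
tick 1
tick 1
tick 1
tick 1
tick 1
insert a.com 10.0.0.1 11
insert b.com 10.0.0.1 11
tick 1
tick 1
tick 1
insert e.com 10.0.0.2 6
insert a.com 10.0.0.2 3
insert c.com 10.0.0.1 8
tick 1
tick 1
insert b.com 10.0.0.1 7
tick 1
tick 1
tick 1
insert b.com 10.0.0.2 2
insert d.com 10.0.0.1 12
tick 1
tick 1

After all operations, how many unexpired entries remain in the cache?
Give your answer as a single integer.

Op 1: tick 1 -> clock=1.
Op 2: insert c.com -> 10.0.0.1 (expiry=1+6=7). clock=1
Op 3: tick 1 -> clock=2.
Op 4: tick 1 -> clock=3.
Op 5: tick 1 -> clock=4.
Op 6: tick 1 -> clock=5.
Op 7: tick 1 -> clock=6.
Op 8: insert a.com -> 10.0.0.1 (expiry=6+11=17). clock=6
Op 9: insert b.com -> 10.0.0.1 (expiry=6+11=17). clock=6
Op 10: tick 1 -> clock=7. purged={c.com}
Op 11: tick 1 -> clock=8.
Op 12: tick 1 -> clock=9.
Op 13: insert e.com -> 10.0.0.2 (expiry=9+6=15). clock=9
Op 14: insert a.com -> 10.0.0.2 (expiry=9+3=12). clock=9
Op 15: insert c.com -> 10.0.0.1 (expiry=9+8=17). clock=9
Op 16: tick 1 -> clock=10.
Op 17: tick 1 -> clock=11.
Op 18: insert b.com -> 10.0.0.1 (expiry=11+7=18). clock=11
Op 19: tick 1 -> clock=12. purged={a.com}
Op 20: tick 1 -> clock=13.
Op 21: tick 1 -> clock=14.
Op 22: insert b.com -> 10.0.0.2 (expiry=14+2=16). clock=14
Op 23: insert d.com -> 10.0.0.1 (expiry=14+12=26). clock=14
Op 24: tick 1 -> clock=15. purged={e.com}
Op 25: tick 1 -> clock=16. purged={b.com}
Final cache (unexpired): {c.com,d.com} -> size=2

Answer: 2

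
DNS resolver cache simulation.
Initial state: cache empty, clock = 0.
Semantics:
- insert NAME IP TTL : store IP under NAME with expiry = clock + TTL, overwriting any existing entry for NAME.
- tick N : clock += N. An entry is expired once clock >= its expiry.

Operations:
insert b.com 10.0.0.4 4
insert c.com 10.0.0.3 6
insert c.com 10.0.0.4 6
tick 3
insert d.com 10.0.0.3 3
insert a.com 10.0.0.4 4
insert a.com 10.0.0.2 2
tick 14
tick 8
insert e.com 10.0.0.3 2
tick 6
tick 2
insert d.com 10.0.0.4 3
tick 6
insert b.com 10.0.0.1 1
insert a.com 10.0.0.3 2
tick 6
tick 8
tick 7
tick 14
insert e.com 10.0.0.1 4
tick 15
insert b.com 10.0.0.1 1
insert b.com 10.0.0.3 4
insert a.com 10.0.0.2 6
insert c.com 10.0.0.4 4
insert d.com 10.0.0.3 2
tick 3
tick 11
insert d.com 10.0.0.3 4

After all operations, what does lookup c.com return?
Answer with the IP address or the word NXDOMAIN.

Op 1: insert b.com -> 10.0.0.4 (expiry=0+4=4). clock=0
Op 2: insert c.com -> 10.0.0.3 (expiry=0+6=6). clock=0
Op 3: insert c.com -> 10.0.0.4 (expiry=0+6=6). clock=0
Op 4: tick 3 -> clock=3.
Op 5: insert d.com -> 10.0.0.3 (expiry=3+3=6). clock=3
Op 6: insert a.com -> 10.0.0.4 (expiry=3+4=7). clock=3
Op 7: insert a.com -> 10.0.0.2 (expiry=3+2=5). clock=3
Op 8: tick 14 -> clock=17. purged={a.com,b.com,c.com,d.com}
Op 9: tick 8 -> clock=25.
Op 10: insert e.com -> 10.0.0.3 (expiry=25+2=27). clock=25
Op 11: tick 6 -> clock=31. purged={e.com}
Op 12: tick 2 -> clock=33.
Op 13: insert d.com -> 10.0.0.4 (expiry=33+3=36). clock=33
Op 14: tick 6 -> clock=39. purged={d.com}
Op 15: insert b.com -> 10.0.0.1 (expiry=39+1=40). clock=39
Op 16: insert a.com -> 10.0.0.3 (expiry=39+2=41). clock=39
Op 17: tick 6 -> clock=45. purged={a.com,b.com}
Op 18: tick 8 -> clock=53.
Op 19: tick 7 -> clock=60.
Op 20: tick 14 -> clock=74.
Op 21: insert e.com -> 10.0.0.1 (expiry=74+4=78). clock=74
Op 22: tick 15 -> clock=89. purged={e.com}
Op 23: insert b.com -> 10.0.0.1 (expiry=89+1=90). clock=89
Op 24: insert b.com -> 10.0.0.3 (expiry=89+4=93). clock=89
Op 25: insert a.com -> 10.0.0.2 (expiry=89+6=95). clock=89
Op 26: insert c.com -> 10.0.0.4 (expiry=89+4=93). clock=89
Op 27: insert d.com -> 10.0.0.3 (expiry=89+2=91). clock=89
Op 28: tick 3 -> clock=92. purged={d.com}
Op 29: tick 11 -> clock=103. purged={a.com,b.com,c.com}
Op 30: insert d.com -> 10.0.0.3 (expiry=103+4=107). clock=103
lookup c.com: not in cache (expired or never inserted)

Answer: NXDOMAIN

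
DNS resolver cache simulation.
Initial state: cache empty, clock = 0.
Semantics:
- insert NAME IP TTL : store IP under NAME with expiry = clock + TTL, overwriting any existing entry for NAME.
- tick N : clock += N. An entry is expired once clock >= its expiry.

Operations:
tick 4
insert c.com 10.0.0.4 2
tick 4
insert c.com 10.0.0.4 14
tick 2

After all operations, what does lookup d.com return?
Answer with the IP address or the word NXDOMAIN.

Answer: NXDOMAIN

Derivation:
Op 1: tick 4 -> clock=4.
Op 2: insert c.com -> 10.0.0.4 (expiry=4+2=6). clock=4
Op 3: tick 4 -> clock=8. purged={c.com}
Op 4: insert c.com -> 10.0.0.4 (expiry=8+14=22). clock=8
Op 5: tick 2 -> clock=10.
lookup d.com: not in cache (expired or never inserted)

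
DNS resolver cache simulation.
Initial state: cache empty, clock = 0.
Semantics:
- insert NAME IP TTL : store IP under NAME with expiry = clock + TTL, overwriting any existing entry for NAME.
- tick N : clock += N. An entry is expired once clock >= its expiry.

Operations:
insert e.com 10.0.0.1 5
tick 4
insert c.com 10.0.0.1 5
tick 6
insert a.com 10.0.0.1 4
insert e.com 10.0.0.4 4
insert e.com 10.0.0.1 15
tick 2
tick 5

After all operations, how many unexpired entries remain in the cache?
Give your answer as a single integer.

Answer: 1

Derivation:
Op 1: insert e.com -> 10.0.0.1 (expiry=0+5=5). clock=0
Op 2: tick 4 -> clock=4.
Op 3: insert c.com -> 10.0.0.1 (expiry=4+5=9). clock=4
Op 4: tick 6 -> clock=10. purged={c.com,e.com}
Op 5: insert a.com -> 10.0.0.1 (expiry=10+4=14). clock=10
Op 6: insert e.com -> 10.0.0.4 (expiry=10+4=14). clock=10
Op 7: insert e.com -> 10.0.0.1 (expiry=10+15=25). clock=10
Op 8: tick 2 -> clock=12.
Op 9: tick 5 -> clock=17. purged={a.com}
Final cache (unexpired): {e.com} -> size=1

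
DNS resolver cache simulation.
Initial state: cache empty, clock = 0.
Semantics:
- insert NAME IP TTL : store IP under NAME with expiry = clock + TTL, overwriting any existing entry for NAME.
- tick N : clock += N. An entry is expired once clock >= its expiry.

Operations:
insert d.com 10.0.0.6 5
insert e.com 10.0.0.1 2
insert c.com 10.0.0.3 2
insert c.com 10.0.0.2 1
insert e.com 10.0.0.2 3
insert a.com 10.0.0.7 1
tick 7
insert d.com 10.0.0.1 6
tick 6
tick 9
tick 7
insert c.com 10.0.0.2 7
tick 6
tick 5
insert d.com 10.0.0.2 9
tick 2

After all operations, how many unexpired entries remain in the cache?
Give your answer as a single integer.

Op 1: insert d.com -> 10.0.0.6 (expiry=0+5=5). clock=0
Op 2: insert e.com -> 10.0.0.1 (expiry=0+2=2). clock=0
Op 3: insert c.com -> 10.0.0.3 (expiry=0+2=2). clock=0
Op 4: insert c.com -> 10.0.0.2 (expiry=0+1=1). clock=0
Op 5: insert e.com -> 10.0.0.2 (expiry=0+3=3). clock=0
Op 6: insert a.com -> 10.0.0.7 (expiry=0+1=1). clock=0
Op 7: tick 7 -> clock=7. purged={a.com,c.com,d.com,e.com}
Op 8: insert d.com -> 10.0.0.1 (expiry=7+6=13). clock=7
Op 9: tick 6 -> clock=13. purged={d.com}
Op 10: tick 9 -> clock=22.
Op 11: tick 7 -> clock=29.
Op 12: insert c.com -> 10.0.0.2 (expiry=29+7=36). clock=29
Op 13: tick 6 -> clock=35.
Op 14: tick 5 -> clock=40. purged={c.com}
Op 15: insert d.com -> 10.0.0.2 (expiry=40+9=49). clock=40
Op 16: tick 2 -> clock=42.
Final cache (unexpired): {d.com} -> size=1

Answer: 1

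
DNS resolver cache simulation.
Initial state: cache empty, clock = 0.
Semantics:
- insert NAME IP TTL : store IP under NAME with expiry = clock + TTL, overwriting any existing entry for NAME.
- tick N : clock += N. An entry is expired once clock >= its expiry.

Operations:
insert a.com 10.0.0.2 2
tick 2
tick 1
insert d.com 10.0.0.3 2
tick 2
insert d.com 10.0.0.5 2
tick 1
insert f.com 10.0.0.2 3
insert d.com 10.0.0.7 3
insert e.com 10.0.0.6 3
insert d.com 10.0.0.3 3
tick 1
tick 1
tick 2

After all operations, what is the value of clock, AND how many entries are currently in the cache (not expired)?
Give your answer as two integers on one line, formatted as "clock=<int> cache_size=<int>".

Answer: clock=10 cache_size=0

Derivation:
Op 1: insert a.com -> 10.0.0.2 (expiry=0+2=2). clock=0
Op 2: tick 2 -> clock=2. purged={a.com}
Op 3: tick 1 -> clock=3.
Op 4: insert d.com -> 10.0.0.3 (expiry=3+2=5). clock=3
Op 5: tick 2 -> clock=5. purged={d.com}
Op 6: insert d.com -> 10.0.0.5 (expiry=5+2=7). clock=5
Op 7: tick 1 -> clock=6.
Op 8: insert f.com -> 10.0.0.2 (expiry=6+3=9). clock=6
Op 9: insert d.com -> 10.0.0.7 (expiry=6+3=9). clock=6
Op 10: insert e.com -> 10.0.0.6 (expiry=6+3=9). clock=6
Op 11: insert d.com -> 10.0.0.3 (expiry=6+3=9). clock=6
Op 12: tick 1 -> clock=7.
Op 13: tick 1 -> clock=8.
Op 14: tick 2 -> clock=10. purged={d.com,e.com,f.com}
Final clock = 10
Final cache (unexpired): {} -> size=0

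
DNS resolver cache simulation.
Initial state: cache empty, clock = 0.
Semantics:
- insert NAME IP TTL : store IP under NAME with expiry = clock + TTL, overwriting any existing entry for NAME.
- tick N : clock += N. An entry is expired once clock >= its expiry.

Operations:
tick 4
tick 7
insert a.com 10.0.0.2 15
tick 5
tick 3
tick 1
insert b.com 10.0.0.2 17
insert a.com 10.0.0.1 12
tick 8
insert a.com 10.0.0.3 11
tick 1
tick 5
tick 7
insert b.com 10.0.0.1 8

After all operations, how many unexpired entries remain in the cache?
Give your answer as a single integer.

Answer: 1

Derivation:
Op 1: tick 4 -> clock=4.
Op 2: tick 7 -> clock=11.
Op 3: insert a.com -> 10.0.0.2 (expiry=11+15=26). clock=11
Op 4: tick 5 -> clock=16.
Op 5: tick 3 -> clock=19.
Op 6: tick 1 -> clock=20.
Op 7: insert b.com -> 10.0.0.2 (expiry=20+17=37). clock=20
Op 8: insert a.com -> 10.0.0.1 (expiry=20+12=32). clock=20
Op 9: tick 8 -> clock=28.
Op 10: insert a.com -> 10.0.0.3 (expiry=28+11=39). clock=28
Op 11: tick 1 -> clock=29.
Op 12: tick 5 -> clock=34.
Op 13: tick 7 -> clock=41. purged={a.com,b.com}
Op 14: insert b.com -> 10.0.0.1 (expiry=41+8=49). clock=41
Final cache (unexpired): {b.com} -> size=1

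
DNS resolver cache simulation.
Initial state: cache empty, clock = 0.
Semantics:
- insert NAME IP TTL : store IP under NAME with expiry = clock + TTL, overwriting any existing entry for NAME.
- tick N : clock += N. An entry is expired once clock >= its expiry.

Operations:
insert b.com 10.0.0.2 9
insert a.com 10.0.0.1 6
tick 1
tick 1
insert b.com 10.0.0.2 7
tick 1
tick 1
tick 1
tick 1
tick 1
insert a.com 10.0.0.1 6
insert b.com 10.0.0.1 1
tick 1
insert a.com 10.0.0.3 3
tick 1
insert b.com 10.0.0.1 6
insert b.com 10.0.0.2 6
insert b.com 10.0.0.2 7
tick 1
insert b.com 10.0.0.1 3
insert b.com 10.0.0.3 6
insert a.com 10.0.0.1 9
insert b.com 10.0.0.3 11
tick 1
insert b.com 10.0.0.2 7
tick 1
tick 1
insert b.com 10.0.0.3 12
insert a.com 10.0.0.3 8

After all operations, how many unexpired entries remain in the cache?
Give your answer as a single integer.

Answer: 2

Derivation:
Op 1: insert b.com -> 10.0.0.2 (expiry=0+9=9). clock=0
Op 2: insert a.com -> 10.0.0.1 (expiry=0+6=6). clock=0
Op 3: tick 1 -> clock=1.
Op 4: tick 1 -> clock=2.
Op 5: insert b.com -> 10.0.0.2 (expiry=2+7=9). clock=2
Op 6: tick 1 -> clock=3.
Op 7: tick 1 -> clock=4.
Op 8: tick 1 -> clock=5.
Op 9: tick 1 -> clock=6. purged={a.com}
Op 10: tick 1 -> clock=7.
Op 11: insert a.com -> 10.0.0.1 (expiry=7+6=13). clock=7
Op 12: insert b.com -> 10.0.0.1 (expiry=7+1=8). clock=7
Op 13: tick 1 -> clock=8. purged={b.com}
Op 14: insert a.com -> 10.0.0.3 (expiry=8+3=11). clock=8
Op 15: tick 1 -> clock=9.
Op 16: insert b.com -> 10.0.0.1 (expiry=9+6=15). clock=9
Op 17: insert b.com -> 10.0.0.2 (expiry=9+6=15). clock=9
Op 18: insert b.com -> 10.0.0.2 (expiry=9+7=16). clock=9
Op 19: tick 1 -> clock=10.
Op 20: insert b.com -> 10.0.0.1 (expiry=10+3=13). clock=10
Op 21: insert b.com -> 10.0.0.3 (expiry=10+6=16). clock=10
Op 22: insert a.com -> 10.0.0.1 (expiry=10+9=19). clock=10
Op 23: insert b.com -> 10.0.0.3 (expiry=10+11=21). clock=10
Op 24: tick 1 -> clock=11.
Op 25: insert b.com -> 10.0.0.2 (expiry=11+7=18). clock=11
Op 26: tick 1 -> clock=12.
Op 27: tick 1 -> clock=13.
Op 28: insert b.com -> 10.0.0.3 (expiry=13+12=25). clock=13
Op 29: insert a.com -> 10.0.0.3 (expiry=13+8=21). clock=13
Final cache (unexpired): {a.com,b.com} -> size=2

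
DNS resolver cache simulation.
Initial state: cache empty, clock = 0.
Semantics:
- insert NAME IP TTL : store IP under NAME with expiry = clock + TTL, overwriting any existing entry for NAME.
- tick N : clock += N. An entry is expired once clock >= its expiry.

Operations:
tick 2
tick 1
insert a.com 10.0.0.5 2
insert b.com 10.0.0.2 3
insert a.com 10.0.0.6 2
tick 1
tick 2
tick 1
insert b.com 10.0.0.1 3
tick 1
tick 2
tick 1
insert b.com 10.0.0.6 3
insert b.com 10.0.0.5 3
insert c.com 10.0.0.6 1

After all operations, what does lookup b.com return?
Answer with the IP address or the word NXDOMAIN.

Op 1: tick 2 -> clock=2.
Op 2: tick 1 -> clock=3.
Op 3: insert a.com -> 10.0.0.5 (expiry=3+2=5). clock=3
Op 4: insert b.com -> 10.0.0.2 (expiry=3+3=6). clock=3
Op 5: insert a.com -> 10.0.0.6 (expiry=3+2=5). clock=3
Op 6: tick 1 -> clock=4.
Op 7: tick 2 -> clock=6. purged={a.com,b.com}
Op 8: tick 1 -> clock=7.
Op 9: insert b.com -> 10.0.0.1 (expiry=7+3=10). clock=7
Op 10: tick 1 -> clock=8.
Op 11: tick 2 -> clock=10. purged={b.com}
Op 12: tick 1 -> clock=11.
Op 13: insert b.com -> 10.0.0.6 (expiry=11+3=14). clock=11
Op 14: insert b.com -> 10.0.0.5 (expiry=11+3=14). clock=11
Op 15: insert c.com -> 10.0.0.6 (expiry=11+1=12). clock=11
lookup b.com: present, ip=10.0.0.5 expiry=14 > clock=11

Answer: 10.0.0.5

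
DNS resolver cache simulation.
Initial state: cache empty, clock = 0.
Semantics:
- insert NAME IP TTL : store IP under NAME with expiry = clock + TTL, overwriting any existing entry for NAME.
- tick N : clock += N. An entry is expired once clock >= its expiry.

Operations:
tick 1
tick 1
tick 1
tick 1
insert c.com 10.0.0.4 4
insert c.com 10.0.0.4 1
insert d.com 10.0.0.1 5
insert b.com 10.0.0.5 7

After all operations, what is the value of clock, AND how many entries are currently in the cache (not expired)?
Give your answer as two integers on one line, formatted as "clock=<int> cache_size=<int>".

Op 1: tick 1 -> clock=1.
Op 2: tick 1 -> clock=2.
Op 3: tick 1 -> clock=3.
Op 4: tick 1 -> clock=4.
Op 5: insert c.com -> 10.0.0.4 (expiry=4+4=8). clock=4
Op 6: insert c.com -> 10.0.0.4 (expiry=4+1=5). clock=4
Op 7: insert d.com -> 10.0.0.1 (expiry=4+5=9). clock=4
Op 8: insert b.com -> 10.0.0.5 (expiry=4+7=11). clock=4
Final clock = 4
Final cache (unexpired): {b.com,c.com,d.com} -> size=3

Answer: clock=4 cache_size=3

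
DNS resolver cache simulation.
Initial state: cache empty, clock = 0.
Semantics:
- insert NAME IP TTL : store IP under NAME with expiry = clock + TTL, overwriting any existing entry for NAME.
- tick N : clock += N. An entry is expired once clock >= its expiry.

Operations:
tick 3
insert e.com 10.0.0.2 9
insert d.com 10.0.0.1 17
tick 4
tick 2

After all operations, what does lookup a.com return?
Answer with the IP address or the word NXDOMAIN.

Answer: NXDOMAIN

Derivation:
Op 1: tick 3 -> clock=3.
Op 2: insert e.com -> 10.0.0.2 (expiry=3+9=12). clock=3
Op 3: insert d.com -> 10.0.0.1 (expiry=3+17=20). clock=3
Op 4: tick 4 -> clock=7.
Op 5: tick 2 -> clock=9.
lookup a.com: not in cache (expired or never inserted)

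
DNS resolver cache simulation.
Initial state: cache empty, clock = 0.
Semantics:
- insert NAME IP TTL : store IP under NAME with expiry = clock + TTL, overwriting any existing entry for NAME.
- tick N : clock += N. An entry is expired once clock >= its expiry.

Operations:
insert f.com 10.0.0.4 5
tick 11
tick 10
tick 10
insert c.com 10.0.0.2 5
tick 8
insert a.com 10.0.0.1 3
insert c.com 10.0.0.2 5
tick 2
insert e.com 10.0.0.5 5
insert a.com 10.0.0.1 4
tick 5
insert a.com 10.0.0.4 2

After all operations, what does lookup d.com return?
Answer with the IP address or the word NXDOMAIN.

Op 1: insert f.com -> 10.0.0.4 (expiry=0+5=5). clock=0
Op 2: tick 11 -> clock=11. purged={f.com}
Op 3: tick 10 -> clock=21.
Op 4: tick 10 -> clock=31.
Op 5: insert c.com -> 10.0.0.2 (expiry=31+5=36). clock=31
Op 6: tick 8 -> clock=39. purged={c.com}
Op 7: insert a.com -> 10.0.0.1 (expiry=39+3=42). clock=39
Op 8: insert c.com -> 10.0.0.2 (expiry=39+5=44). clock=39
Op 9: tick 2 -> clock=41.
Op 10: insert e.com -> 10.0.0.5 (expiry=41+5=46). clock=41
Op 11: insert a.com -> 10.0.0.1 (expiry=41+4=45). clock=41
Op 12: tick 5 -> clock=46. purged={a.com,c.com,e.com}
Op 13: insert a.com -> 10.0.0.4 (expiry=46+2=48). clock=46
lookup d.com: not in cache (expired or never inserted)

Answer: NXDOMAIN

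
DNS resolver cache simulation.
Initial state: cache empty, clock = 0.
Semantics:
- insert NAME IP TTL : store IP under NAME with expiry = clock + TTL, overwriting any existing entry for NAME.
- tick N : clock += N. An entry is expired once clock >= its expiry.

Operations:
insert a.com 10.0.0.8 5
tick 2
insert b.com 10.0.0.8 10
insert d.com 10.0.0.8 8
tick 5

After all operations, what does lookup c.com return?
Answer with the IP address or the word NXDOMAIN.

Answer: NXDOMAIN

Derivation:
Op 1: insert a.com -> 10.0.0.8 (expiry=0+5=5). clock=0
Op 2: tick 2 -> clock=2.
Op 3: insert b.com -> 10.0.0.8 (expiry=2+10=12). clock=2
Op 4: insert d.com -> 10.0.0.8 (expiry=2+8=10). clock=2
Op 5: tick 5 -> clock=7. purged={a.com}
lookup c.com: not in cache (expired or never inserted)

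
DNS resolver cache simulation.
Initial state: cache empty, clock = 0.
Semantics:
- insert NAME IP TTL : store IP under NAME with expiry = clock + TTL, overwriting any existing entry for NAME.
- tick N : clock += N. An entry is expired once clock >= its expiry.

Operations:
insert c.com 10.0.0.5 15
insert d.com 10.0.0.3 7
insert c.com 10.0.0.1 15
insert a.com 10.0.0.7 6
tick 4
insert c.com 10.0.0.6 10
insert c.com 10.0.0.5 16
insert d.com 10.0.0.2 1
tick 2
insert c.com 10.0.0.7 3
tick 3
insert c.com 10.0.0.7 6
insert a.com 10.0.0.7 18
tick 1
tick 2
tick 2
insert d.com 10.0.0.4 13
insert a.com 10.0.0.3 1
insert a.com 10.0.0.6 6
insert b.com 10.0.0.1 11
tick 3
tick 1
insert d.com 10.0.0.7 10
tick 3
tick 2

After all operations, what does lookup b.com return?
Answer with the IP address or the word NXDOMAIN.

Answer: 10.0.0.1

Derivation:
Op 1: insert c.com -> 10.0.0.5 (expiry=0+15=15). clock=0
Op 2: insert d.com -> 10.0.0.3 (expiry=0+7=7). clock=0
Op 3: insert c.com -> 10.0.0.1 (expiry=0+15=15). clock=0
Op 4: insert a.com -> 10.0.0.7 (expiry=0+6=6). clock=0
Op 5: tick 4 -> clock=4.
Op 6: insert c.com -> 10.0.0.6 (expiry=4+10=14). clock=4
Op 7: insert c.com -> 10.0.0.5 (expiry=4+16=20). clock=4
Op 8: insert d.com -> 10.0.0.2 (expiry=4+1=5). clock=4
Op 9: tick 2 -> clock=6. purged={a.com,d.com}
Op 10: insert c.com -> 10.0.0.7 (expiry=6+3=9). clock=6
Op 11: tick 3 -> clock=9. purged={c.com}
Op 12: insert c.com -> 10.0.0.7 (expiry=9+6=15). clock=9
Op 13: insert a.com -> 10.0.0.7 (expiry=9+18=27). clock=9
Op 14: tick 1 -> clock=10.
Op 15: tick 2 -> clock=12.
Op 16: tick 2 -> clock=14.
Op 17: insert d.com -> 10.0.0.4 (expiry=14+13=27). clock=14
Op 18: insert a.com -> 10.0.0.3 (expiry=14+1=15). clock=14
Op 19: insert a.com -> 10.0.0.6 (expiry=14+6=20). clock=14
Op 20: insert b.com -> 10.0.0.1 (expiry=14+11=25). clock=14
Op 21: tick 3 -> clock=17. purged={c.com}
Op 22: tick 1 -> clock=18.
Op 23: insert d.com -> 10.0.0.7 (expiry=18+10=28). clock=18
Op 24: tick 3 -> clock=21. purged={a.com}
Op 25: tick 2 -> clock=23.
lookup b.com: present, ip=10.0.0.1 expiry=25 > clock=23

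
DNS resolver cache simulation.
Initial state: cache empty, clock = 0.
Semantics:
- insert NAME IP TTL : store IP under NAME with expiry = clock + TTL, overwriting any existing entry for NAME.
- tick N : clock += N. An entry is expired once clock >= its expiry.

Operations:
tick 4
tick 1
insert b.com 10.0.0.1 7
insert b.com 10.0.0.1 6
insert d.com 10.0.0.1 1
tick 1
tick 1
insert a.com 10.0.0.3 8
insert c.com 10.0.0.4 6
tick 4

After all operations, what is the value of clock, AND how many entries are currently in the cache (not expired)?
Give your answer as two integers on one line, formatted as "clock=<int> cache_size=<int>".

Op 1: tick 4 -> clock=4.
Op 2: tick 1 -> clock=5.
Op 3: insert b.com -> 10.0.0.1 (expiry=5+7=12). clock=5
Op 4: insert b.com -> 10.0.0.1 (expiry=5+6=11). clock=5
Op 5: insert d.com -> 10.0.0.1 (expiry=5+1=6). clock=5
Op 6: tick 1 -> clock=6. purged={d.com}
Op 7: tick 1 -> clock=7.
Op 8: insert a.com -> 10.0.0.3 (expiry=7+8=15). clock=7
Op 9: insert c.com -> 10.0.0.4 (expiry=7+6=13). clock=7
Op 10: tick 4 -> clock=11. purged={b.com}
Final clock = 11
Final cache (unexpired): {a.com,c.com} -> size=2

Answer: clock=11 cache_size=2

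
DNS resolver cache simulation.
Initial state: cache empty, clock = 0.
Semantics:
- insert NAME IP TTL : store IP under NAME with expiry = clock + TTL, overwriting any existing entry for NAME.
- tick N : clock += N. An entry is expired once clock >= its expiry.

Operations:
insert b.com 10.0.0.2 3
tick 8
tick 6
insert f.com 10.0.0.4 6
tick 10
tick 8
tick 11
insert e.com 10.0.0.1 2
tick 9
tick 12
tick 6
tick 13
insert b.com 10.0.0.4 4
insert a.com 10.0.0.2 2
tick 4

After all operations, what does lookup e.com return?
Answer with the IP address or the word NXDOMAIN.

Op 1: insert b.com -> 10.0.0.2 (expiry=0+3=3). clock=0
Op 2: tick 8 -> clock=8. purged={b.com}
Op 3: tick 6 -> clock=14.
Op 4: insert f.com -> 10.0.0.4 (expiry=14+6=20). clock=14
Op 5: tick 10 -> clock=24. purged={f.com}
Op 6: tick 8 -> clock=32.
Op 7: tick 11 -> clock=43.
Op 8: insert e.com -> 10.0.0.1 (expiry=43+2=45). clock=43
Op 9: tick 9 -> clock=52. purged={e.com}
Op 10: tick 12 -> clock=64.
Op 11: tick 6 -> clock=70.
Op 12: tick 13 -> clock=83.
Op 13: insert b.com -> 10.0.0.4 (expiry=83+4=87). clock=83
Op 14: insert a.com -> 10.0.0.2 (expiry=83+2=85). clock=83
Op 15: tick 4 -> clock=87. purged={a.com,b.com}
lookup e.com: not in cache (expired or never inserted)

Answer: NXDOMAIN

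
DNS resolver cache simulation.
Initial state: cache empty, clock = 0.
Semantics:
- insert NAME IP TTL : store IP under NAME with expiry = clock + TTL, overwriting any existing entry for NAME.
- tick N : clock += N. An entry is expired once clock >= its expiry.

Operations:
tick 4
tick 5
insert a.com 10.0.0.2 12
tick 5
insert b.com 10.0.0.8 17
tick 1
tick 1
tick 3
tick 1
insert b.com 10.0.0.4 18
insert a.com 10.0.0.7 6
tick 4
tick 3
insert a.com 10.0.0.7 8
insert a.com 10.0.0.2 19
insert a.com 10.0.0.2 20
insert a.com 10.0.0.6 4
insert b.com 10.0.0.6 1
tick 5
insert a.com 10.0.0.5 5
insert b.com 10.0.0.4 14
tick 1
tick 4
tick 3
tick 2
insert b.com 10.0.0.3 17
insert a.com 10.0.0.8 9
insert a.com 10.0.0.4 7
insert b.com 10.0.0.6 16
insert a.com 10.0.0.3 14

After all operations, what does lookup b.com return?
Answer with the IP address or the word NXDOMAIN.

Op 1: tick 4 -> clock=4.
Op 2: tick 5 -> clock=9.
Op 3: insert a.com -> 10.0.0.2 (expiry=9+12=21). clock=9
Op 4: tick 5 -> clock=14.
Op 5: insert b.com -> 10.0.0.8 (expiry=14+17=31). clock=14
Op 6: tick 1 -> clock=15.
Op 7: tick 1 -> clock=16.
Op 8: tick 3 -> clock=19.
Op 9: tick 1 -> clock=20.
Op 10: insert b.com -> 10.0.0.4 (expiry=20+18=38). clock=20
Op 11: insert a.com -> 10.0.0.7 (expiry=20+6=26). clock=20
Op 12: tick 4 -> clock=24.
Op 13: tick 3 -> clock=27. purged={a.com}
Op 14: insert a.com -> 10.0.0.7 (expiry=27+8=35). clock=27
Op 15: insert a.com -> 10.0.0.2 (expiry=27+19=46). clock=27
Op 16: insert a.com -> 10.0.0.2 (expiry=27+20=47). clock=27
Op 17: insert a.com -> 10.0.0.6 (expiry=27+4=31). clock=27
Op 18: insert b.com -> 10.0.0.6 (expiry=27+1=28). clock=27
Op 19: tick 5 -> clock=32. purged={a.com,b.com}
Op 20: insert a.com -> 10.0.0.5 (expiry=32+5=37). clock=32
Op 21: insert b.com -> 10.0.0.4 (expiry=32+14=46). clock=32
Op 22: tick 1 -> clock=33.
Op 23: tick 4 -> clock=37. purged={a.com}
Op 24: tick 3 -> clock=40.
Op 25: tick 2 -> clock=42.
Op 26: insert b.com -> 10.0.0.3 (expiry=42+17=59). clock=42
Op 27: insert a.com -> 10.0.0.8 (expiry=42+9=51). clock=42
Op 28: insert a.com -> 10.0.0.4 (expiry=42+7=49). clock=42
Op 29: insert b.com -> 10.0.0.6 (expiry=42+16=58). clock=42
Op 30: insert a.com -> 10.0.0.3 (expiry=42+14=56). clock=42
lookup b.com: present, ip=10.0.0.6 expiry=58 > clock=42

Answer: 10.0.0.6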